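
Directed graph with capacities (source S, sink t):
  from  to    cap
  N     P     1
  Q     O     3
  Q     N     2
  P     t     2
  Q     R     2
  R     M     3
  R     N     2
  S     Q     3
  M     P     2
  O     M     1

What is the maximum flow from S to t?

2

Augment S->Q->N->P->t: bottleneck 1. Total 1.
Augment S->Q->O->M->P->t: bottleneck 1. Total 2.
No augmenting path remains in the residual graph.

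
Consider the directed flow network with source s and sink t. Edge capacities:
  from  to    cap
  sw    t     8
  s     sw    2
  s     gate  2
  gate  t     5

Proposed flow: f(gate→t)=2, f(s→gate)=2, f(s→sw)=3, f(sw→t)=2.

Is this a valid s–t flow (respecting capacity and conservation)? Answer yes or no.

Capacity violated on s→sw: flow 3 > capacity 2.

No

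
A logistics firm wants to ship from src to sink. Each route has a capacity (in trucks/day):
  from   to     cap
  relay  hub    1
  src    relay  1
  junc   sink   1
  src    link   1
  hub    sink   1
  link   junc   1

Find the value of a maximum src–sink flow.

2

Augment src->relay->hub->sink: bottleneck 1. Total 1.
Augment src->link->junc->sink: bottleneck 1. Total 2.
No augmenting path remains in the residual graph.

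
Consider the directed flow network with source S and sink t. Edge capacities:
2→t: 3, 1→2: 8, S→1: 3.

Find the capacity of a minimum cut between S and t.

Max flow = 3 (via 1 augmenting path).
In the residual at optimum, the set reachable from S is {S}.
Cut edges: S→1 (cap 3). Sum = 3.

3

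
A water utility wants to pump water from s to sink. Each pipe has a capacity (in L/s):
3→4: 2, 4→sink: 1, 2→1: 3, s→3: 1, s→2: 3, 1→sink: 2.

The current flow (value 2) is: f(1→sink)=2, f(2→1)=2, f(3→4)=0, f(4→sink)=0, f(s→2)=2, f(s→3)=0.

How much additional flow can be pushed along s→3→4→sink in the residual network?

Residual capacities along the path: s→3: 1, 3→4: 2, 4→sink: 1.
Minimum is 1.

1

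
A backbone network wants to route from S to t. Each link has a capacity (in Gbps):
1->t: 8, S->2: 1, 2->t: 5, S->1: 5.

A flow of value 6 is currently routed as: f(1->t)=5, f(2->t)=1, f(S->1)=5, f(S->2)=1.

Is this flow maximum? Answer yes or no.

Residual reachable from S: {S}; t is not reachable.
Saturated cut: S->1, S->2 with total capacity 6 = current flow value. Flow is maximum.

Yes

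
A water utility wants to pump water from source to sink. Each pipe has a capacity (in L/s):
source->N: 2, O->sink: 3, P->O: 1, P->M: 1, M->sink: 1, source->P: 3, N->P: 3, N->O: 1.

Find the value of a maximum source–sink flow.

Augment source->N->O->sink: bottleneck 1. Total 1.
Augment source->P->O->sink: bottleneck 1. Total 2.
Augment source->P->M->sink: bottleneck 1. Total 3.
No augmenting path remains in the residual graph.

3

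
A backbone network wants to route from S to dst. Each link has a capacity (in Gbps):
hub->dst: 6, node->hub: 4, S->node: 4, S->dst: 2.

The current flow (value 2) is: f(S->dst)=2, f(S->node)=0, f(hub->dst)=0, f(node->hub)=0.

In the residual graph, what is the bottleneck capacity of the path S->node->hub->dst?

Residual capacities along the path: S->node: 4, node->hub: 4, hub->dst: 6.
Minimum is 4.

4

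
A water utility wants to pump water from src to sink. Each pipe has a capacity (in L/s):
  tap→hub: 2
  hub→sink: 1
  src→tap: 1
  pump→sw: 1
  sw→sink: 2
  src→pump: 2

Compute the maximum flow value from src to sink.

Augment src→pump→sw→sink: bottleneck 1. Total 1.
Augment src→tap→hub→sink: bottleneck 1. Total 2.
No augmenting path remains in the residual graph.

2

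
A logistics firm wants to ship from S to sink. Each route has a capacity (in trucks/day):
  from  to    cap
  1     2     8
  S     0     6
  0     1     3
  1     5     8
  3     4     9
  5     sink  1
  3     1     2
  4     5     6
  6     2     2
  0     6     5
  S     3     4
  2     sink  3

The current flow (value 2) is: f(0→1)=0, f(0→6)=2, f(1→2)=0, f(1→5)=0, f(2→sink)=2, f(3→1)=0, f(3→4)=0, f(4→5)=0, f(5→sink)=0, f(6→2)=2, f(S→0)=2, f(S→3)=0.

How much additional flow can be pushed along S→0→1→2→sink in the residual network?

1

Residual capacities along the path: S→0: 4, 0→1: 3, 1→2: 8, 2→sink: 1.
Minimum is 1.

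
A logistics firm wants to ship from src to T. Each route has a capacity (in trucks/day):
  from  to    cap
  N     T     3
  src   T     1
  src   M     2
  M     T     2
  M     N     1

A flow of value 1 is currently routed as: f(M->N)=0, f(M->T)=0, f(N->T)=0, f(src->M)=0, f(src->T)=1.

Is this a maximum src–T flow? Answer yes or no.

Residual path src->M->T has bottleneck 2 > 0.
Pushing 2 along it raises the flow to 3, so the given flow is not maximum.

No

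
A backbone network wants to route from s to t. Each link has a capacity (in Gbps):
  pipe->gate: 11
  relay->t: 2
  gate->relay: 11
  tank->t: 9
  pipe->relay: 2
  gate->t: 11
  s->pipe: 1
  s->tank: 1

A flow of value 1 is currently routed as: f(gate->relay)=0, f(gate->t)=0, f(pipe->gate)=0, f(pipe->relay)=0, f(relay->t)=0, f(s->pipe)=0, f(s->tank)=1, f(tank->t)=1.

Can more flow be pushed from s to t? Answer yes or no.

Yes

Residual path s->pipe->gate->t has bottleneck 1 > 0.
Pushing 1 along it raises the flow to 2, so the given flow is not maximum.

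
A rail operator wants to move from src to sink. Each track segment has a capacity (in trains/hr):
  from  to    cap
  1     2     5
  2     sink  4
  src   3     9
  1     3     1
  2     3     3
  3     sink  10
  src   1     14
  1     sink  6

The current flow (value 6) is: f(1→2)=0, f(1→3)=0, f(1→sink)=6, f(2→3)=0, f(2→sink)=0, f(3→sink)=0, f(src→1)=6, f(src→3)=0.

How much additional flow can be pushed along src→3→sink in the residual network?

Residual capacities along the path: src→3: 9, 3→sink: 10.
Minimum is 9.

9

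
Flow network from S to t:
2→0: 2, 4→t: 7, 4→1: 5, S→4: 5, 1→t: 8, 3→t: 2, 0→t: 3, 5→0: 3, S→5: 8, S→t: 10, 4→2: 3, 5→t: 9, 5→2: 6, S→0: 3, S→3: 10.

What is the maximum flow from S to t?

28

Augment S→t: bottleneck 10. Total 10.
Augment S→5→t: bottleneck 8. Total 18.
Augment S→3→t: bottleneck 2. Total 20.
Augment S→4→t: bottleneck 5. Total 25.
Augment S→0→t: bottleneck 3. Total 28.
No augmenting path remains in the residual graph.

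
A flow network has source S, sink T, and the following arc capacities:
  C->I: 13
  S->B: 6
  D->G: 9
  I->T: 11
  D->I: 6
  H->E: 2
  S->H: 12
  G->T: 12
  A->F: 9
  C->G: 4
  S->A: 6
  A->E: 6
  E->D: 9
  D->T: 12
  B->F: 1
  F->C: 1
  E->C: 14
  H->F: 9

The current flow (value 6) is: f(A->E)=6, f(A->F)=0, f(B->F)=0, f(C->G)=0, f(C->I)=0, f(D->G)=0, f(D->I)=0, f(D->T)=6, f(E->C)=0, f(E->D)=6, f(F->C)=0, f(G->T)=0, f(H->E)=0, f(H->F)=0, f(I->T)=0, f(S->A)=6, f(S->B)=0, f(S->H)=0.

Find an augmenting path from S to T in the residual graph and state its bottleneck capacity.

Residual along S->H->E->D->T: S->H: 12, H->E: 2, E->D: 3, D->T: 6.
Bottleneck = min = 2.

S->H->E->D->T, bottleneck 2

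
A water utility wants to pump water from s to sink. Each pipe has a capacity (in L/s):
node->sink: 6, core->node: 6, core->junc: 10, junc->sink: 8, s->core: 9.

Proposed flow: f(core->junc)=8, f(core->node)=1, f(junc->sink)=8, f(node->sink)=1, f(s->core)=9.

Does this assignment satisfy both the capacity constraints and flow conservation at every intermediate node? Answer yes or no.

Yes

Every edge has 0 ≤ f(e) ≤ cap(e).
At each intermediate node, inflow equals outflow.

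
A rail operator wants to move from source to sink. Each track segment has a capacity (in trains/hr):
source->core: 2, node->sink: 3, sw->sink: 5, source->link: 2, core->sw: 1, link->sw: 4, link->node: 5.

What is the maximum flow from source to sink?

3

Augment source->link->node->sink: bottleneck 2. Total 2.
Augment source->core->sw->sink: bottleneck 1. Total 3.
No augmenting path remains in the residual graph.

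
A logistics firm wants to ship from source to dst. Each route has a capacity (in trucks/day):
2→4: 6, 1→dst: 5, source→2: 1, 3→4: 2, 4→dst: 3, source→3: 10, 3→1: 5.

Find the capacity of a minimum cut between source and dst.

Max flow = 8 (via 3 augmenting paths).
In the residual at optimum, the set reachable from source is {3, source}.
Cut edges: source→2 (cap 1), 3→1 (cap 5), 3→4 (cap 2). Sum = 8.

8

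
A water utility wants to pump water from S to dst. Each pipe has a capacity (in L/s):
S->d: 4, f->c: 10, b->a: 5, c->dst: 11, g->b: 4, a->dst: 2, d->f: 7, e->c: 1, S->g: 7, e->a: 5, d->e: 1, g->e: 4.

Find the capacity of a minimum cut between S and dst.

7

Max flow = 7 (via 3 augmenting paths).
In the residual at optimum, the set reachable from S is {S, a, b, e, g}.
Cut edges: S->d (cap 4), e->c (cap 1), a->dst (cap 2). Sum = 7.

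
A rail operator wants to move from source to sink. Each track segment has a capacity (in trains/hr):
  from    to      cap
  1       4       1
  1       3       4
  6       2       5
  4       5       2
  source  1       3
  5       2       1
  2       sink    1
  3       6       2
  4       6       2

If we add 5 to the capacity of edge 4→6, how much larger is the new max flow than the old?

Original max flow = 1.
Edge 4→6 does not cross the min cut (source side {1, 2, 3, 4, 5, 6, source}), so extra capacity there cannot help.
New max flow = 1. Increase = 0.

0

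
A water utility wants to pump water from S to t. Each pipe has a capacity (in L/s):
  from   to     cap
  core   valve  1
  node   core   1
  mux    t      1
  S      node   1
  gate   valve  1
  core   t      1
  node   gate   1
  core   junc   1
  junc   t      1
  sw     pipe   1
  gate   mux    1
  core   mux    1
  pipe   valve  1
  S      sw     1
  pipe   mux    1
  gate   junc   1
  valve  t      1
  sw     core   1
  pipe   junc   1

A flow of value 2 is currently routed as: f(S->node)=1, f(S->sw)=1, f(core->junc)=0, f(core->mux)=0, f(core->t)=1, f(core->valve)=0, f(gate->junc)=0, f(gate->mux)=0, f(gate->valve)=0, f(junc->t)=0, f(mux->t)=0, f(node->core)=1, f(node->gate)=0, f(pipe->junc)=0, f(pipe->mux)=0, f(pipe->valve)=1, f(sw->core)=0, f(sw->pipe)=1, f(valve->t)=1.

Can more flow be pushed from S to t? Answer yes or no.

No

Residual reachable from S: {S}; t is not reachable.
Saturated cut: S->node, S->sw with total capacity 2 = current flow value. Flow is maximum.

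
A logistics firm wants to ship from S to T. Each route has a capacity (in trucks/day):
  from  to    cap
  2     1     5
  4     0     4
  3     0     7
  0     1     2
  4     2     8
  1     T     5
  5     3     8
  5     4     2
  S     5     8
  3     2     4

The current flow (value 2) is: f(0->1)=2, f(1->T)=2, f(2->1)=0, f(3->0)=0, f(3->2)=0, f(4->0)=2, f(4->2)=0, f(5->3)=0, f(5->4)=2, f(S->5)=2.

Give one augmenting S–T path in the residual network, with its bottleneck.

S->5->3->2->1->T, bottleneck 3

Residual along S->5->3->2->1->T: S->5: 6, 5->3: 8, 3->2: 4, 2->1: 5, 1->T: 3.
Bottleneck = min = 3.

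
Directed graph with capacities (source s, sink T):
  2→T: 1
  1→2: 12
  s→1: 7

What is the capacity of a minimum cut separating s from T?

1

Max flow = 1 (via 1 augmenting path).
In the residual at optimum, the set reachable from s is {1, 2, s}.
Cut edges: 2→T (cap 1). Sum = 1.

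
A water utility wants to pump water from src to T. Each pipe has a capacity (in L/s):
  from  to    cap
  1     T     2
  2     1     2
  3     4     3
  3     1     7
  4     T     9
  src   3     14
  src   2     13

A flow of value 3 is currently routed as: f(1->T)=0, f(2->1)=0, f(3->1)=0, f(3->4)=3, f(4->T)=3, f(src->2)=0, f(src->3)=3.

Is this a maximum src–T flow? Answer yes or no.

Residual path src->3->1->T has bottleneck 2 > 0.
Pushing 2 along it raises the flow to 5, so the given flow is not maximum.

No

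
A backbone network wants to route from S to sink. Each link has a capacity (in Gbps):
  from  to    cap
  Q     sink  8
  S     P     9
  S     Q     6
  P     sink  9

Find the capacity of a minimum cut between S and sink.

15

Max flow = 15 (via 2 augmenting paths).
In the residual at optimum, the set reachable from S is {S}.
Cut edges: S->Q (cap 6), S->P (cap 9). Sum = 15.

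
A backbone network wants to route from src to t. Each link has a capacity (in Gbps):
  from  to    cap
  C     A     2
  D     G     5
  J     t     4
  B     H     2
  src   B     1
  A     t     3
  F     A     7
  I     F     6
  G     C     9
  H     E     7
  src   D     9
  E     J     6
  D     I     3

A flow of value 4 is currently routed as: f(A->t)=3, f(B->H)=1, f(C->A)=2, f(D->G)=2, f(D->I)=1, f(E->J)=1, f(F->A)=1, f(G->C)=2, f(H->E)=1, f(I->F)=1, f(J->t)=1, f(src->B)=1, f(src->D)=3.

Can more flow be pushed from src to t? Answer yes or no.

Residual reachable from src: {A, C, D, F, G, I, src}; t is not reachable.
Saturated cut: src->B, A->t with total capacity 4 = current flow value. Flow is maximum.

No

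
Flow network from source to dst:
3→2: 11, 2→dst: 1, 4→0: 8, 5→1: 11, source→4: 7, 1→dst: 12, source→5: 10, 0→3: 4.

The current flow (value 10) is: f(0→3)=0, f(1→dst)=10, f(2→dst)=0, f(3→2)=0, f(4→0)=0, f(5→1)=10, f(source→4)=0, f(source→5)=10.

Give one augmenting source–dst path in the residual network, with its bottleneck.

source→4→0→3→2→dst, bottleneck 1

Residual along source→4→0→3→2→dst: source→4: 7, 4→0: 8, 0→3: 4, 3→2: 11, 2→dst: 1.
Bottleneck = min = 1.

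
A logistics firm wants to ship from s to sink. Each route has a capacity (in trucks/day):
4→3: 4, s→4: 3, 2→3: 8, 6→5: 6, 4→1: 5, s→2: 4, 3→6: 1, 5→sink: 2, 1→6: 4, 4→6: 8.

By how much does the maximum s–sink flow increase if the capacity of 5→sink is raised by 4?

2

Original max flow = 2.
After raising cap(5→sink), augmenting paths through that edge carry 2 more units.
New max flow = 4. Increase = 2.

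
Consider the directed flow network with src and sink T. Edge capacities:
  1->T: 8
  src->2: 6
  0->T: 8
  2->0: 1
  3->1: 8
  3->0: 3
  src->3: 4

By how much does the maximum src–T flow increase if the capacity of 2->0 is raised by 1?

1

Original max flow = 5.
After raising cap(2->0), augmenting paths through that edge carry 1 more unit.
New max flow = 6. Increase = 1.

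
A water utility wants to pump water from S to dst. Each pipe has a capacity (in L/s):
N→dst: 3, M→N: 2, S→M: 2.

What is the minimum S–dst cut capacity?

Max flow = 2 (via 1 augmenting path).
In the residual at optimum, the set reachable from S is {S}.
Cut edges: S→M (cap 2). Sum = 2.

2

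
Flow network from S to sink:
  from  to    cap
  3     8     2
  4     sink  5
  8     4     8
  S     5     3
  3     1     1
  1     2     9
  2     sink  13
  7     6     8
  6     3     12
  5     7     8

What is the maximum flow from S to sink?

Augment S→5→7→6→3→1→2→sink: bottleneck 1. Total 1.
Augment S→5→7→6→3→8→4→sink: bottleneck 2. Total 3.
No augmenting path remains in the residual graph.

3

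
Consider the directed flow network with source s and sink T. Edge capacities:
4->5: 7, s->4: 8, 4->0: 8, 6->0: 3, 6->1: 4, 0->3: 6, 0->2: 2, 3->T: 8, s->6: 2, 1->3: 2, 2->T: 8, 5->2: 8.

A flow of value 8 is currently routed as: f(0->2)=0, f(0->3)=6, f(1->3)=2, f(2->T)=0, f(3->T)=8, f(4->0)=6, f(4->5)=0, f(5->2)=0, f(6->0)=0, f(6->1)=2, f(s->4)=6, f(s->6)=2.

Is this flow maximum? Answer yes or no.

No

Residual path s->4->0->2->T has bottleneck 2 > 0.
Pushing 2 along it raises the flow to 10, so the given flow is not maximum.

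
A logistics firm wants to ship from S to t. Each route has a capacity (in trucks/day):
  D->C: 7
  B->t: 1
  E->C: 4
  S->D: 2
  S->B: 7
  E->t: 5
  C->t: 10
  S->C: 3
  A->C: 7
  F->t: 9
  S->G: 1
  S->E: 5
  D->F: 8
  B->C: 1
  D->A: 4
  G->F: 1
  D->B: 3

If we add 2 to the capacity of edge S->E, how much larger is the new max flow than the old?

Original max flow = 13.
After raising cap(S->E), augmenting paths through that edge carry 2 more units.
New max flow = 15. Increase = 2.

2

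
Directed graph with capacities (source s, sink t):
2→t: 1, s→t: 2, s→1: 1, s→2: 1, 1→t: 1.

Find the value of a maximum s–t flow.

Augment s→t: bottleneck 2. Total 2.
Augment s→1→t: bottleneck 1. Total 3.
Augment s→2→t: bottleneck 1. Total 4.
No augmenting path remains in the residual graph.

4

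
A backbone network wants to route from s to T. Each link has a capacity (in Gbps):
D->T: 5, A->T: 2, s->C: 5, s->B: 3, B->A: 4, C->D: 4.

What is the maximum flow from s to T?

6

Augment s->C->D->T: bottleneck 4. Total 4.
Augment s->B->A->T: bottleneck 2. Total 6.
No augmenting path remains in the residual graph.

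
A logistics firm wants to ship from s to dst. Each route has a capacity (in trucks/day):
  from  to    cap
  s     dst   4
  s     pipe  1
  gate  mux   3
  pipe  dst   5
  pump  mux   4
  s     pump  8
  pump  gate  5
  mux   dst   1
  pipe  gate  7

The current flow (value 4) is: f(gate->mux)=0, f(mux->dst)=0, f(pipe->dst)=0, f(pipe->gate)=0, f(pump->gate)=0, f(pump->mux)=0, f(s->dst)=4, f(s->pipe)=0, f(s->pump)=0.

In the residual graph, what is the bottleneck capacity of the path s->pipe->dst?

Residual capacities along the path: s->pipe: 1, pipe->dst: 5.
Minimum is 1.

1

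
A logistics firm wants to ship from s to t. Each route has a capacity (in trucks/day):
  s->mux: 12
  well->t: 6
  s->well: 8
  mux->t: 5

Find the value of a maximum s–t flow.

11

Augment s->well->t: bottleneck 6. Total 6.
Augment s->mux->t: bottleneck 5. Total 11.
No augmenting path remains in the residual graph.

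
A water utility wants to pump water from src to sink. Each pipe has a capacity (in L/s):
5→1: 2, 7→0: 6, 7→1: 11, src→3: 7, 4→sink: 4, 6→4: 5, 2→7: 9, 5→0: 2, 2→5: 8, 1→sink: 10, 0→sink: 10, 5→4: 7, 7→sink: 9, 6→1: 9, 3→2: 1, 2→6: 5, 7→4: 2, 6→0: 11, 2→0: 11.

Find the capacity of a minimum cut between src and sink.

Max flow = 1 (via 1 augmenting path).
In the residual at optimum, the set reachable from src is {3, src}.
Cut edges: 3→2 (cap 1). Sum = 1.

1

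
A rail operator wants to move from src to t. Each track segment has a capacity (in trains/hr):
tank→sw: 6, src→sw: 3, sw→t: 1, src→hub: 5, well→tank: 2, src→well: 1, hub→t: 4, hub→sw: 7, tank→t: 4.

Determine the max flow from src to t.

Augment src→hub→t: bottleneck 4. Total 4.
Augment src→sw→t: bottleneck 1. Total 5.
Augment src→well→tank→t: bottleneck 1. Total 6.
No augmenting path remains in the residual graph.

6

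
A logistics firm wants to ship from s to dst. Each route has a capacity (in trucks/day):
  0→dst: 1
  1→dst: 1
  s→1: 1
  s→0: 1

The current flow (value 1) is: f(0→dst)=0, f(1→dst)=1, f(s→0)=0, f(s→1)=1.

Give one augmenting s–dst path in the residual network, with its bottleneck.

s→0→dst, bottleneck 1

Residual along s→0→dst: s→0: 1, 0→dst: 1.
Bottleneck = min = 1.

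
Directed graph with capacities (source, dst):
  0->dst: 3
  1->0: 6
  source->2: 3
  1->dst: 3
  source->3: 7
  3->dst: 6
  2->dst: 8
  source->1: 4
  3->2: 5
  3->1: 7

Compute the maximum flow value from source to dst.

Augment source->3->dst: bottleneck 6. Total 6.
Augment source->1->dst: bottleneck 3. Total 9.
Augment source->2->dst: bottleneck 3. Total 12.
Augment source->3->2->dst: bottleneck 1. Total 13.
Augment source->1->0->dst: bottleneck 1. Total 14.
No augmenting path remains in the residual graph.

14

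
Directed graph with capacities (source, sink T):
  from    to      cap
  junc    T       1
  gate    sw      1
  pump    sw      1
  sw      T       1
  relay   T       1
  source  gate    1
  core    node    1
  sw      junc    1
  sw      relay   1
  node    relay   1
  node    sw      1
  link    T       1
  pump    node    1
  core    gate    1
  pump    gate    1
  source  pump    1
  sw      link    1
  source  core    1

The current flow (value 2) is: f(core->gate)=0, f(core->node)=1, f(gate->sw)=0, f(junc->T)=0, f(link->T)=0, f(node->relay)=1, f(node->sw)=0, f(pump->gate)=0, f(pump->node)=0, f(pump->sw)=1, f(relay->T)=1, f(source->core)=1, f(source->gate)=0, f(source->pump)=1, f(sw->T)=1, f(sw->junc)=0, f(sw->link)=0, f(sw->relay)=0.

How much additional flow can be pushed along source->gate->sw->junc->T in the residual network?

Residual capacities along the path: source->gate: 1, gate->sw: 1, sw->junc: 1, junc->T: 1.
Minimum is 1.

1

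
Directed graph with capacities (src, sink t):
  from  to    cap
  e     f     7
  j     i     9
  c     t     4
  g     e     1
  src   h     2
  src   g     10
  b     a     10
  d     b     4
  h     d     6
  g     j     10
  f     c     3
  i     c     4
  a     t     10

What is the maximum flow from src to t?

6

Augment src->g->e->f->c->t: bottleneck 1. Total 1.
Augment src->g->j->i->c->t: bottleneck 3. Total 4.
Augment src->h->d->b->a->t: bottleneck 2. Total 6.
No augmenting path remains in the residual graph.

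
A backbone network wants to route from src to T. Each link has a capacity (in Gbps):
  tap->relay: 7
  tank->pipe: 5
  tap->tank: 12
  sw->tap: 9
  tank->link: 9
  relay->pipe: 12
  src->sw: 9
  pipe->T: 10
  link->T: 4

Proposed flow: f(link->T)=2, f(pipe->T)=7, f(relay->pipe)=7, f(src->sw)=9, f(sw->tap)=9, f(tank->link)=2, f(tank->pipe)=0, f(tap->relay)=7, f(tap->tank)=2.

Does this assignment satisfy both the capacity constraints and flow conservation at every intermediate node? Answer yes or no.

Every edge has 0 ≤ f(e) ≤ cap(e).
At each intermediate node, inflow equals outflow.

Yes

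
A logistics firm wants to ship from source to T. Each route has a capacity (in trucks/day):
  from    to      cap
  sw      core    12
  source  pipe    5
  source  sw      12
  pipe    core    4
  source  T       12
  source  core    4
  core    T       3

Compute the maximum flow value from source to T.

Augment source->T: bottleneck 12. Total 12.
Augment source->core->T: bottleneck 3. Total 15.
No augmenting path remains in the residual graph.

15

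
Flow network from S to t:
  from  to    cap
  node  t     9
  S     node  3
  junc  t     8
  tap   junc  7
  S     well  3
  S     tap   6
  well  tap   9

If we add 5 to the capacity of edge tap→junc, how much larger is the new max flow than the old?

Original max flow = 10.
After raising cap(tap→junc), augmenting paths through that edge carry 1 more unit.
New max flow = 11. Increase = 1.

1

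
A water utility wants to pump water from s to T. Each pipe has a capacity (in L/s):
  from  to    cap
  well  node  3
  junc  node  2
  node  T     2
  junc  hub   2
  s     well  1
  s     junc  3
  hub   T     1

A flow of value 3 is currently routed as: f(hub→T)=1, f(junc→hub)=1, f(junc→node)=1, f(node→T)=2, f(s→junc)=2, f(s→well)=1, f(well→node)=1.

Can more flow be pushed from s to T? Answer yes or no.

No

Residual reachable from s: {hub, junc, node, s, well}; T is not reachable.
Saturated cut: node→T, hub→T with total capacity 3 = current flow value. Flow is maximum.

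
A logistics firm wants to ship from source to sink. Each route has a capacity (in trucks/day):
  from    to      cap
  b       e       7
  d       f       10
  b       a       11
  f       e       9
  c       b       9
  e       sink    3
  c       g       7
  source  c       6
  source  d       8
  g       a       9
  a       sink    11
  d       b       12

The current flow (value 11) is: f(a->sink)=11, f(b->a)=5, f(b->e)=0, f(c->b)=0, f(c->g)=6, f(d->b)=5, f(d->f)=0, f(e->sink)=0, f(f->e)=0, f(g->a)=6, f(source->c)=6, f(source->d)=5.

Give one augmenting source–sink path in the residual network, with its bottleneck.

source->d->b->e->sink, bottleneck 3

Residual along source->d->b->e->sink: source->d: 3, d->b: 7, b->e: 7, e->sink: 3.
Bottleneck = min = 3.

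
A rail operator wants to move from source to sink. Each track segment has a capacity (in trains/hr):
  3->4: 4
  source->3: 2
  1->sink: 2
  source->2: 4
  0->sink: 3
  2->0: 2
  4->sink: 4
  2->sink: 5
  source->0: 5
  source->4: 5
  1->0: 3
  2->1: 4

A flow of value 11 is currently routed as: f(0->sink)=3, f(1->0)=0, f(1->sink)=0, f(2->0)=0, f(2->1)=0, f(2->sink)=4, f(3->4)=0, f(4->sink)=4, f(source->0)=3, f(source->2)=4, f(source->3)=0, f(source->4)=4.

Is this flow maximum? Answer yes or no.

Yes

Residual reachable from source: {0, 3, 4, source}; sink is not reachable.
Saturated cut: source->2, 4->sink, 0->sink with total capacity 11 = current flow value. Flow is maximum.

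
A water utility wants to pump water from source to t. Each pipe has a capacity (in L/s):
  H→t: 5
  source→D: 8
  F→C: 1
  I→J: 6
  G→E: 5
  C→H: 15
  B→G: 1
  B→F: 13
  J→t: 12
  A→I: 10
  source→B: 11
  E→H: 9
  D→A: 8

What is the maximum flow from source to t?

8

Augment source→B→F→C→H→t: bottleneck 1. Total 1.
Augment source→B→G→E→H→t: bottleneck 1. Total 2.
Augment source→D→A→I→J→t: bottleneck 6. Total 8.
No augmenting path remains in the residual graph.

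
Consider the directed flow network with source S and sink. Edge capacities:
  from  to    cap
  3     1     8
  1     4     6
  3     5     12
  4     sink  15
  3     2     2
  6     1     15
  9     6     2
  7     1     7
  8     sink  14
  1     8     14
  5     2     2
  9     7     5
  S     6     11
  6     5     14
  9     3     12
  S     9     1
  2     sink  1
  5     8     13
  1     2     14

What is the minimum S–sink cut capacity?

12

Max flow = 12 (via 3 augmenting paths).
In the residual at optimum, the set reachable from S is {S}.
Cut edges: S→9 (cap 1), S→6 (cap 11). Sum = 12.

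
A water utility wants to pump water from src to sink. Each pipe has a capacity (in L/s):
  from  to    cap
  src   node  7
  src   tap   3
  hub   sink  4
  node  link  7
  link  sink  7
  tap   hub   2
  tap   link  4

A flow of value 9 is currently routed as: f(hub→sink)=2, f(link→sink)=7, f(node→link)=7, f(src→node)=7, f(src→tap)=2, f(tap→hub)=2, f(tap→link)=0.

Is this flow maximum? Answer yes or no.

Yes

Residual reachable from src: {link, node, src, tap}; sink is not reachable.
Saturated cut: tap→hub, link→sink with total capacity 9 = current flow value. Flow is maximum.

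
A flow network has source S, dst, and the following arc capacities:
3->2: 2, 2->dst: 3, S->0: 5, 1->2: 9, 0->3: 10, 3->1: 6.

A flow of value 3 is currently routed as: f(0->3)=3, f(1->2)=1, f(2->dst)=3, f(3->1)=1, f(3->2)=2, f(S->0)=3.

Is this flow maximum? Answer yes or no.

Yes

Residual reachable from S: {0, 1, 2, 3, S}; dst is not reachable.
Saturated cut: 2->dst with total capacity 3 = current flow value. Flow is maximum.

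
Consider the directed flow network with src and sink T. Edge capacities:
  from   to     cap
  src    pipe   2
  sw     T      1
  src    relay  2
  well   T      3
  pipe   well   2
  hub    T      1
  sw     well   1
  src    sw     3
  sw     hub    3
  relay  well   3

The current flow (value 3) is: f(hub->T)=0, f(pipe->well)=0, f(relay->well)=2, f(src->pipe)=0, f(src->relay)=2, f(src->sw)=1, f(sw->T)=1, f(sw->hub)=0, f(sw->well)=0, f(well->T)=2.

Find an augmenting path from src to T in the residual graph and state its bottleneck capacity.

Residual along src->pipe->well->T: src->pipe: 2, pipe->well: 2, well->T: 1.
Bottleneck = min = 1.

src->pipe->well->T, bottleneck 1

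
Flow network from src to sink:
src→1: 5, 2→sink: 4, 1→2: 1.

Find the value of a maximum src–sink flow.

1

Augment src→1→2→sink: bottleneck 1. Total 1.
No augmenting path remains in the residual graph.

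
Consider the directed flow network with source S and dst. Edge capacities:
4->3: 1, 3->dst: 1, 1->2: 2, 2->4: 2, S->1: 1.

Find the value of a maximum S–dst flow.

1

Augment S->1->2->4->3->dst: bottleneck 1. Total 1.
No augmenting path remains in the residual graph.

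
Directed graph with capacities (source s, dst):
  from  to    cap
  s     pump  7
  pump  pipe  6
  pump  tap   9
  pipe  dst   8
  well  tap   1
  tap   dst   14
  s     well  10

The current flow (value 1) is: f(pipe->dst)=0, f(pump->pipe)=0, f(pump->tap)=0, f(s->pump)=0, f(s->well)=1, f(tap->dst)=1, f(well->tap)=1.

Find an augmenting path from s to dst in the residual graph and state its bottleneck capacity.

s->pump->tap->dst, bottleneck 7

Residual along s->pump->tap->dst: s->pump: 7, pump->tap: 9, tap->dst: 13.
Bottleneck = min = 7.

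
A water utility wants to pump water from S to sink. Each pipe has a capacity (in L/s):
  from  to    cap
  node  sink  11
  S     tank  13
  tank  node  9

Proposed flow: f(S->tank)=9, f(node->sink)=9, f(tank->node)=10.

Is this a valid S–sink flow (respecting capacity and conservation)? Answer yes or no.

Capacity violated on tank->node: flow 10 > capacity 9.

No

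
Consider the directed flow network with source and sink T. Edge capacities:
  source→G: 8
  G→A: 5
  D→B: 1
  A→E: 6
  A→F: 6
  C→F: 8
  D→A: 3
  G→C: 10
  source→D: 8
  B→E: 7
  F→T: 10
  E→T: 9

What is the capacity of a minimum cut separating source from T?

Max flow = 12 (via 5 augmenting paths).
In the residual at optimum, the set reachable from source is {D, source}.
Cut edges: source→G (cap 8), D→B (cap 1), D→A (cap 3). Sum = 12.

12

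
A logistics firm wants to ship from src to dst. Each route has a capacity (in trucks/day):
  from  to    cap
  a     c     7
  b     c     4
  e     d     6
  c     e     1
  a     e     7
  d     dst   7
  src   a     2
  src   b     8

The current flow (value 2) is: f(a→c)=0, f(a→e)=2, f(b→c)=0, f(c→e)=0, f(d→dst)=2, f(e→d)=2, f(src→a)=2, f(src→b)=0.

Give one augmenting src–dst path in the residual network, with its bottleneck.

src→b→c→e→d→dst, bottleneck 1

Residual along src→b→c→e→d→dst: src→b: 8, b→c: 4, c→e: 1, e→d: 4, d→dst: 5.
Bottleneck = min = 1.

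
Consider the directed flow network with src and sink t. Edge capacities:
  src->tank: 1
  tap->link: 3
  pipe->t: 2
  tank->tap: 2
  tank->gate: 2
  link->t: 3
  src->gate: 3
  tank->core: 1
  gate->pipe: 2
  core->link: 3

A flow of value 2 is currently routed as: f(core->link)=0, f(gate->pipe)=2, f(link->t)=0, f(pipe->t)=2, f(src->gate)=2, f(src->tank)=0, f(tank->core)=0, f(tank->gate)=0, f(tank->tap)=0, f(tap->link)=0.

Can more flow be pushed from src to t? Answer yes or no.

Yes

Residual path src->tank->tap->link->t has bottleneck 1 > 0.
Pushing 1 along it raises the flow to 3, so the given flow is not maximum.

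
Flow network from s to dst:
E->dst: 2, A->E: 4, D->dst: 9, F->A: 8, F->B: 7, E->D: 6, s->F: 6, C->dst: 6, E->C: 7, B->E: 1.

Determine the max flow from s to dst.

Augment s->F->A->E->dst: bottleneck 2. Total 2.
Augment s->F->A->E->C->dst: bottleneck 2. Total 4.
Augment s->F->B->E->C->dst: bottleneck 1. Total 5.
No augmenting path remains in the residual graph.

5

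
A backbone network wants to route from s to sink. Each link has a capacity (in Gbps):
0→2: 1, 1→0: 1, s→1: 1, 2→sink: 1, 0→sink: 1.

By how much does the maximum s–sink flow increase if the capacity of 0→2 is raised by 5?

0

Original max flow = 1.
Edge 0→2 does not cross the min cut (source side {s}), so extra capacity there cannot help.
New max flow = 1. Increase = 0.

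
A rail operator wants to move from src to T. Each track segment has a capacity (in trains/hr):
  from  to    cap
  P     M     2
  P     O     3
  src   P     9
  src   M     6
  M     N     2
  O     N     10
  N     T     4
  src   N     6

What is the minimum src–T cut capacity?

4

Max flow = 4 (via 1 augmenting path).
In the residual at optimum, the set reachable from src is {M, N, O, P, src}.
Cut edges: N->T (cap 4). Sum = 4.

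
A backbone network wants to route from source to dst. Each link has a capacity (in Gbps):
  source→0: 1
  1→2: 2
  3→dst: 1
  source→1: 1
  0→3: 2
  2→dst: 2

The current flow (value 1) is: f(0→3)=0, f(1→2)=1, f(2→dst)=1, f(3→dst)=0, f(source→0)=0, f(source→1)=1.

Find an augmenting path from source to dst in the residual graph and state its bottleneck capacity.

source→0→3→dst, bottleneck 1

Residual along source→0→3→dst: source→0: 1, 0→3: 2, 3→dst: 1.
Bottleneck = min = 1.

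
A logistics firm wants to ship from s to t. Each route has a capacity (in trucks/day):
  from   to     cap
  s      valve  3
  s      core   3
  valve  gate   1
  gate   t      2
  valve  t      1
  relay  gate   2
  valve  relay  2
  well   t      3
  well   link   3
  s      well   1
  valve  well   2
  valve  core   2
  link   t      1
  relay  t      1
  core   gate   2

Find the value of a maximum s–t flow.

6

Augment s->valve->t: bottleneck 1. Total 1.
Augment s->well->t: bottleneck 1. Total 2.
Augment s->valve->well->t: bottleneck 2. Total 4.
Augment s->core->gate->t: bottleneck 2. Total 6.
No augmenting path remains in the residual graph.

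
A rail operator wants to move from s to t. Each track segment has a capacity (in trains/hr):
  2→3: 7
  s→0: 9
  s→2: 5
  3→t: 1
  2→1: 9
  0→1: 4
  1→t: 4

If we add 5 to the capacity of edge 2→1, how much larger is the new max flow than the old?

Original max flow = 5.
Edge 2→1 does not cross the min cut (source side {0, 1, 2, 3, s}), so extra capacity there cannot help.
New max flow = 5. Increase = 0.

0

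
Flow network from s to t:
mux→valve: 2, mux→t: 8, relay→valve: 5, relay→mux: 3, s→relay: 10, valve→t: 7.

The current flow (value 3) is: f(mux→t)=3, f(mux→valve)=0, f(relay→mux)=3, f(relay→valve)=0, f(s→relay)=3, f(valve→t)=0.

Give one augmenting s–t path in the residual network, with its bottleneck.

Residual along s→relay→valve→t: s→relay: 7, relay→valve: 5, valve→t: 7.
Bottleneck = min = 5.

s→relay→valve→t, bottleneck 5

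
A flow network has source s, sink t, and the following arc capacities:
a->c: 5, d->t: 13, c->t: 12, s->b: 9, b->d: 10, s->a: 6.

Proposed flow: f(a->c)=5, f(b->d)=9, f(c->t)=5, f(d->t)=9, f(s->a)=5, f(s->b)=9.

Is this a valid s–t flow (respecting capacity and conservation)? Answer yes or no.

Yes

Every edge has 0 ≤ f(e) ≤ cap(e).
At each intermediate node, inflow equals outflow.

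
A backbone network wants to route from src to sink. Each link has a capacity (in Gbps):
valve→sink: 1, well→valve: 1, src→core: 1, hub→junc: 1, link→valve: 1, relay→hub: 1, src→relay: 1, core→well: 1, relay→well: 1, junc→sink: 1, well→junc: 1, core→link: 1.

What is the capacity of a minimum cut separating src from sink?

Max flow = 2 (via 2 augmenting paths).
In the residual at optimum, the set reachable from src is {src}.
Cut edges: src→relay (cap 1), src→core (cap 1). Sum = 2.

2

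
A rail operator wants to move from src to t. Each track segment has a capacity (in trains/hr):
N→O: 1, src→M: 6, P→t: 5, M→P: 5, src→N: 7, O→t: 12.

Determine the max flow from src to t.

Augment src→N→O→t: bottleneck 1. Total 1.
Augment src→M→P→t: bottleneck 5. Total 6.
No augmenting path remains in the residual graph.

6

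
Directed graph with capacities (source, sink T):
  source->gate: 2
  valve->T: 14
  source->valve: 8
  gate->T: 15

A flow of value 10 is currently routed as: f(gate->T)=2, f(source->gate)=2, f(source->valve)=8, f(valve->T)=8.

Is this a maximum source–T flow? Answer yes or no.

Yes

Residual reachable from source: {source}; T is not reachable.
Saturated cut: source->valve, source->gate with total capacity 10 = current flow value. Flow is maximum.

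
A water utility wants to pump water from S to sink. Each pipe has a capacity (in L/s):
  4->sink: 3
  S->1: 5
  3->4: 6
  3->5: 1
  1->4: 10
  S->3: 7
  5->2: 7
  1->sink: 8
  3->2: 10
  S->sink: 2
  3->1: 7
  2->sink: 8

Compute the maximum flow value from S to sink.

Augment S->sink: bottleneck 2. Total 2.
Augment S->1->sink: bottleneck 5. Total 7.
Augment S->3->1->sink: bottleneck 3. Total 10.
Augment S->3->4->sink: bottleneck 3. Total 13.
Augment S->3->2->sink: bottleneck 1. Total 14.
No augmenting path remains in the residual graph.

14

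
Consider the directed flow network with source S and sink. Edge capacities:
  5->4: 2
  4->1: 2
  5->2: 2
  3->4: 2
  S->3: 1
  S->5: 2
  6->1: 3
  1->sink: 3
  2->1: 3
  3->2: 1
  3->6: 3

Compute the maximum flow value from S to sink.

3

Augment S->5->2->1->sink: bottleneck 2. Total 2.
Augment S->3->6->1->sink: bottleneck 1. Total 3.
No augmenting path remains in the residual graph.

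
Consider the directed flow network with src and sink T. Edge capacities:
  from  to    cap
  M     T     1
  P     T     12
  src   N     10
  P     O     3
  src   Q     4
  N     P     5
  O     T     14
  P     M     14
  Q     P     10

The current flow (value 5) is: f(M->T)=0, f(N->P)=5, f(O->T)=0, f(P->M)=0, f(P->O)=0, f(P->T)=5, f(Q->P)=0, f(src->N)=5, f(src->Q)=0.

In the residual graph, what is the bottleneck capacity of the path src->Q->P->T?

4

Residual capacities along the path: src->Q: 4, Q->P: 10, P->T: 7.
Minimum is 4.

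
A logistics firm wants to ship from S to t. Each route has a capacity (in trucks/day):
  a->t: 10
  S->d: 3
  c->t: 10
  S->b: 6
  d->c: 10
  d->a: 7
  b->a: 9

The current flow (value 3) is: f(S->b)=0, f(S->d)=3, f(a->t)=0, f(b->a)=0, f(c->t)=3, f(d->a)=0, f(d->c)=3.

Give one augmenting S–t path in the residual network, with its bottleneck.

S->b->a->t, bottleneck 6

Residual along S->b->a->t: S->b: 6, b->a: 9, a->t: 10.
Bottleneck = min = 6.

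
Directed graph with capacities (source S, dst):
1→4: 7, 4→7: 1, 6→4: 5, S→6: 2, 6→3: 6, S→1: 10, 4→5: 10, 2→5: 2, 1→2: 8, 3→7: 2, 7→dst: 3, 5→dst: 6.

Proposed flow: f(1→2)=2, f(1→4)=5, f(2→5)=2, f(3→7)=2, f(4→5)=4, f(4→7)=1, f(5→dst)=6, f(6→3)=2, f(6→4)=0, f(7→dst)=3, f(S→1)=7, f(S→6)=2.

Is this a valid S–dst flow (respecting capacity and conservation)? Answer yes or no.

Yes

Every edge has 0 ≤ f(e) ≤ cap(e).
At each intermediate node, inflow equals outflow.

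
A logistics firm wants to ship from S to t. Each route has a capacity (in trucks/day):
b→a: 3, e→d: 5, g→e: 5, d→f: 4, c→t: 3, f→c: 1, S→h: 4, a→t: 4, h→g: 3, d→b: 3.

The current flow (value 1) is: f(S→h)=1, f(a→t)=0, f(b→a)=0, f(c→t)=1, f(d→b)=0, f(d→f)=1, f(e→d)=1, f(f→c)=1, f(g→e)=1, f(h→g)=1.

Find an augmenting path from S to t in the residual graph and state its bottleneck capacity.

S→h→g→e→d→b→a→t, bottleneck 2

Residual along S→h→g→e→d→b→a→t: S→h: 3, h→g: 2, g→e: 4, e→d: 4, d→b: 3, b→a: 3, a→t: 4.
Bottleneck = min = 2.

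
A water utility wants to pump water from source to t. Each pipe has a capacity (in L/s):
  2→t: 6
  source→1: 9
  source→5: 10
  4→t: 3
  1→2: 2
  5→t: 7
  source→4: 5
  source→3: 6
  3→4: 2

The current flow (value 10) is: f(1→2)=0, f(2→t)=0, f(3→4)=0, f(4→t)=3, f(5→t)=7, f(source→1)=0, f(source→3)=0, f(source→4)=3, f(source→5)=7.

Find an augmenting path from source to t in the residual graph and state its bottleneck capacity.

Residual along source→1→2→t: source→1: 9, 1→2: 2, 2→t: 6.
Bottleneck = min = 2.

source→1→2→t, bottleneck 2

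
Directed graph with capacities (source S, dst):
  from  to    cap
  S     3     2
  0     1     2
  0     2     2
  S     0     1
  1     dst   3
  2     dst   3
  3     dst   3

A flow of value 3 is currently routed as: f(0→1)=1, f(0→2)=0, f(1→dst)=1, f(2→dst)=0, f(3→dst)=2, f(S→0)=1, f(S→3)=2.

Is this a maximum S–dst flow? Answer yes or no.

Yes

Residual reachable from S: {S}; dst is not reachable.
Saturated cut: S→0, S→3 with total capacity 3 = current flow value. Flow is maximum.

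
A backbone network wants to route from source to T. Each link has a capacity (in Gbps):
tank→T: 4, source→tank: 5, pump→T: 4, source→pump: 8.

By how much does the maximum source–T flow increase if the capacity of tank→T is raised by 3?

1

Original max flow = 8.
After raising cap(tank→T), augmenting paths through that edge carry 1 more unit.
New max flow = 9. Increase = 1.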